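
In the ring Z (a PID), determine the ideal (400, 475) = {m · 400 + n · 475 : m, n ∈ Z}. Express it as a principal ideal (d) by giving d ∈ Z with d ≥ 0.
In the PID Z, (a, b) is generated by gcd(a, b). Compute gcd(475, 400) with the extended Euclidean algorithm, tracking rows (r, s, t) with s·475 + t·400 = r:
  row A: (475, 1, 0)   [1·475 + 0·400 = 475]
  row B: (400, 0, 1)   [0·475 + 1·400 = 400]
  475 = 1·400 + 75   → row C = row A − 1·row B = (75, 1, −1)   [check: 1·475 − 1·400 = 75]
  400 = 5·75 + 25   → row D = row B − 5·row C = (25, −5, 6)   [check: −5·475 + 6·400 = 25]
  75 = 3·25 + 0   → remainder 0, stop. gcd = 25 (last nonzero row D).
So gcd(400, 475) = 25, with Bézout identity −5·475 + 6·400 = 25. Containment (⊇): the Bézout identity exhibits 25 as an element of (400, 475), giving (25) ⊆ (400, 475). Containment (⊆): since 25 | 400 and 25 | 475 (400 = 25·16, 475 = 25·19), every Z-linear combination of 400 and 475 is divisible by 25, so (400, 475) ⊆ (25). Therefore (400, 475) = (25), d = 25.

Final answer: (400, 475) = (25); d = 25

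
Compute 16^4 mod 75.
61

Use repeated squaring. Binary(4) = 100. Walk through the bits of the exponent 4 left-to-right: at each bit after the leading one, square the running value, then multiply by 16 if the bit is 1 (always reducing mod 75):
  bit 1 = 1 (leading): start with 16.
  bit 2 = 0: square 16^2 = 256 ≡ 31 (mod 75).
  bit 3 = 0: square 31^2 = 961 ≡ 61 (mod 75).
Final value: 16^4 ≡ 61 (mod 75).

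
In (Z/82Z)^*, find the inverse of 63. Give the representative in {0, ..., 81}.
63^(−1) ≡ 69 (mod 82)

Apply the extended Euclidean algorithm to (82, 63), tracking rows (r, s, t) with s·82 + t·63 = r. Each division r_prev = q·r_cur + r_new produces the new row as (previous row) − q·(current row):
  row A: (82, 1, 0)   [1·82 + 0·63 = 82]
  row B: (63, 0, 1)   [0·82 + 1·63 = 63]
  82 = 1·63 + 19   → row C = row A − 1·row B = (19, 1, −1)   [check: 1·82 − 1·63 = 19]
  63 = 3·19 + 6   → row D = row B − 3·row C = (6, −3, 4)   [check: −3·82 + 4·63 = 6]
  19 = 3·6 + 1   → row E = row C − 3·row D = (1, 10, −13)   [check: 10·82 − 13·63 = 1]
  6 = 6·1 + 0   → remainder 0, stop. gcd = 1 (last nonzero row E).
The gcd is 1, so 63 is invertible mod 82. The last nonzero row gives 10·82 − 13·63 = 1, so t = −13. So 63^(−1) ≡ −13 ≡ 69 (mod 82). Verify: 63 · 69 = 4347 ≡ 1 (mod 82). ✓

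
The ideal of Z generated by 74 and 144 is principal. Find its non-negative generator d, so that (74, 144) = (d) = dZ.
In the PID Z, (a, b) is generated by gcd(a, b). Compute gcd(144, 74) with the extended Euclidean algorithm, tracking rows (r, s, t) with s·144 + t·74 = r:
  row A: (144, 1, 0)   [1·144 + 0·74 = 144]
  row B: (74, 0, 1)   [0·144 + 1·74 = 74]
  144 = 1·74 + 70   → row C = row A − 1·row B = (70, 1, −1)   [check: 1·144 − 1·74 = 70]
  74 = 1·70 + 4   → row D = row B − 1·row C = (4, −1, 2)   [check: −1·144 + 2·74 = 4]
  70 = 17·4 + 2   → row E = row C − 17·row D = (2, 18, −35)   [check: 18·144 − 35·74 = 2]
  4 = 2·2 + 0   → remainder 0, stop. gcd = 2 (last nonzero row E).
So gcd(74, 144) = 2, with Bézout identity 18·144 − 35·74 = 2. Containment (⊇): the Bézout identity exhibits 2 as an element of (74, 144), giving (2) ⊆ (74, 144). Containment (⊆): since 2 | 74 and 2 | 144 (74 = 2·37, 144 = 2·72), every Z-linear combination of 74 and 144 is divisible by 2, so (74, 144) ⊆ (2). Therefore (74, 144) = (2), d = 2.

Final answer: (74, 144) = (2); d = 2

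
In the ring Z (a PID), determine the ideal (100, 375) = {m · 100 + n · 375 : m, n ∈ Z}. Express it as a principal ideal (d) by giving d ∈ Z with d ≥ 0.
In the PID Z, (a, b) is generated by gcd(a, b). Compute gcd(375, 100) with the extended Euclidean algorithm, tracking rows (r, s, t) with s·375 + t·100 = r:
  row A: (375, 1, 0)   [1·375 + 0·100 = 375]
  row B: (100, 0, 1)   [0·375 + 1·100 = 100]
  375 = 3·100 + 75   → row C = row A − 3·row B = (75, 1, −3)   [check: 1·375 − 3·100 = 75]
  100 = 1·75 + 25   → row D = row B − 1·row C = (25, −1, 4)   [check: −1·375 + 4·100 = 25]
  75 = 3·25 + 0   → remainder 0, stop. gcd = 25 (last nonzero row D).
So gcd(100, 375) = 25, with Bézout identity −1·375 + 4·100 = 25. Containment (⊇): the Bézout identity exhibits 25 as an element of (100, 375), giving (25) ⊆ (100, 375). Containment (⊆): since 25 | 100 and 25 | 375 (100 = 25·4, 375 = 25·15), every Z-linear combination of 100 and 375 is divisible by 25, so (100, 375) ⊆ (25). Therefore (100, 375) = (25), d = 25.

Final answer: (100, 375) = (25); d = 25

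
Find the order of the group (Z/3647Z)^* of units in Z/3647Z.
(Z/3647Z)^* consists of the classes a with gcd(a, 3647) = 1, so its order is φ(3647). φ is multiplicative, with φ(p^e) = p^e − p^(e−1). Factorise 3647 = 7 · 521. Then
  φ(3647) = (7 − 1) · (521 − 1) = 6 · 520 = 3120.
Thus |(Z/3647Z)^*| = 3120.

Final answer: |(Z/3647Z)^*| = 3120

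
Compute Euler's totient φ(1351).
φ is multiplicative, with φ(p^e) = p^e − p^(e−1). Factorise 1351 = 7 · 193. Then
  φ(1351) = (7 − 1) · (193 − 1) = 6 · 192 = 1152.

Final answer: φ(1351) = 1152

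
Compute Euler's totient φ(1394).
φ is multiplicative, with φ(p^e) = p^e − p^(e−1). Factorise 1394 = 2 · 17 · 41. Then
  φ(1394) = (2 − 1) · (17 − 1) · (41 − 1) = 1 · 16 · 40 = 640.

Final answer: φ(1394) = 640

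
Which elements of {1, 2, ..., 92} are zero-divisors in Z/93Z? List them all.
An element a ∈ Z/93Z (with a ≠ 0) is a zero-divisor iff gcd(a, 93) > 1 (because a is a unit precisely when gcd(a, n) = 1, and in Z/nZ every nonzero, non-unit element is a zero-divisor). Scan a = 1, ..., 92 and keep those with gcd(a, 93) > 1:
  gcd(3, 93) = 3, gcd(6, 93) = 3, gcd(9, 93) = 3, gcd(12, 93) = 3, gcd(15, 93) = 3, gcd(18, 93) = 3, gcd(21, 93) = 3, gcd(24, 93) = 3, gcd(27, 93) = 3, gcd(30, 93) = 3, gcd(31, 93) = 31, gcd(33, 93) = 3, gcd(36, 93) = 3, gcd(39, 93) = 3, gcd(42, 93) = 3, gcd(45, 93) = 3, gcd(48, 93) = 3, gcd(51, 93) = 3, gcd(54, 93) = 3, gcd(57, 93) = 3, gcd(60, 93) = 3, gcd(62, 93) = 31, gcd(63, 93) = 3, gcd(66, 93) = 3, gcd(69, 93) = 3, gcd(72, 93) = 3, gcd(75, 93) = 3, gcd(78, 93) = 3, gcd(81, 93) = 3, gcd(84, 93) = 3, gcd(87, 93) = 3, gcd(90, 93) = 3.
All other a ∈ {1, ..., 92} have gcd(a, 93) = 1 and are units. So the nonzero zero-divisors are exactly the 32 values of a appearing in this scan.

Final answer: nonzero zero-divisors of Z/93Z = {3, 6, 9, 12, 15, 18, 21, 24, 27, 30, 31, 33, 36, 39, 42, 45, 48, 51, 54, 57, 60, 62, 63, 66, 69, 72, 75, 78, 81, 84, 87, 90}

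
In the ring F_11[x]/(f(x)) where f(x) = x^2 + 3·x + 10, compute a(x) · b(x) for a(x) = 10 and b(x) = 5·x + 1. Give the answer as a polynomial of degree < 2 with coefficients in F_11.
a · b ≡ 6·x + 10 (mod f(x))

Multiply as integer polynomials: a · b = 50·x + 10. Reducing coefficients mod 11: a · b ≡ 6·x + 10. This already has degree < 2, so no reduction by f is needed. Hence a · b ≡ 6·x + 10 in F_11[x]/(f).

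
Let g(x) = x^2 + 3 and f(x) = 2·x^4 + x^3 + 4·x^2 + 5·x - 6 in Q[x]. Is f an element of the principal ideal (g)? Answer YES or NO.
NO

In Q[x] the ideal (g) consists of all multiples of g, so f ∈ (g) iff g | f, i.e. iff the remainder of f on division by g is 0. Divide f by g (g is monic, so eliminate the leading term of the running remainder at each step):
  leading term 2·x^4: subtract (2·x^2)·g(x) = 2·x^4 + 6·x^2, leaving x^3 - 2·x^2 + 5·x - 6
  leading term x^3: subtract (x)·g(x) = x^3 + 3·x, leaving -2·x^2 + 2·x - 6
  leading term -2·x^2: subtract (-2)·g(x) = -2·x^2 - 6, leaving 2·x
The remainder r(x) = 2·x ≠ 0 (and deg r < deg g), so g ∤ f, i.e. f ∉ (g).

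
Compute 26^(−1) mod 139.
26^(−1) ≡ 123 (mod 139)

Apply the extended Euclidean algorithm to (139, 26), tracking rows (r, s, t) with s·139 + t·26 = r. Each division r_prev = q·r_cur + r_new produces the new row as (previous row) − q·(current row):
  row A: (139, 1, 0)   [1·139 + 0·26 = 139]
  row B: (26, 0, 1)   [0·139 + 1·26 = 26]
  139 = 5·26 + 9   → row C = row A − 5·row B = (9, 1, −5)   [check: 1·139 − 5·26 = 9]
  26 = 2·9 + 8   → row D = row B − 2·row C = (8, −2, 11)   [check: −2·139 + 11·26 = 8]
  9 = 1·8 + 1   → row E = row C − 1·row D = (1, 3, −16)   [check: 3·139 − 16·26 = 1]
  8 = 8·1 + 0   → remainder 0, stop. gcd = 1 (last nonzero row E).
The gcd is 1, so 26 is invertible mod 139. The last nonzero row gives 3·139 − 16·26 = 1, so t = −16. So 26^(−1) ≡ −16 ≡ 123 (mod 139). Verify: 26 · 123 = 3198 ≡ 1 (mod 139). ✓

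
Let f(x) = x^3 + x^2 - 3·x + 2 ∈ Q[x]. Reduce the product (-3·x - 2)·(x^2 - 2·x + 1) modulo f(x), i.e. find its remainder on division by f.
a · b ≡ 7·x^2 - 8·x + 4 (mod f(x))

First multiply in Q[x] without reducing: a · b = -3·x^3 + 4·x^2 + x - 2. Now divide by f(x) = x^3 + x^2 - 3·x + 2, eliminating the leading term at each step:
  leading term -3·x^3: subtract (-3)·f(x) = -3·x^3 - 3·x^2 + 9·x - 6, leaving 7·x^2 - 8·x + 4
The degree is now < 3, so this is the remainder. Hence a · b ≡ 7·x^2 - 8·x + 4 in Q[x]/(f).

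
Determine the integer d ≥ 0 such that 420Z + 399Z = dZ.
In the PID Z, (a, b) is generated by gcd(a, b). Compute gcd(420, 399) with the extended Euclidean algorithm, tracking rows (r, s, t) with s·420 + t·399 = r:
  row A: (420, 1, 0)   [1·420 + 0·399 = 420]
  row B: (399, 0, 1)   [0·420 + 1·399 = 399]
  420 = 1·399 + 21   → row C = row A − 1·row B = (21, 1, −1)   [check: 1·420 − 1·399 = 21]
  399 = 19·21 + 0   → remainder 0, stop. gcd = 21 (last nonzero row C).
So gcd(420, 399) = 21, with Bézout identity 1·420 − 1·399 = 21. Containment (⊇): the Bézout identity exhibits 21 as an element of (420, 399), giving (21) ⊆ (420, 399). Containment (⊆): since 21 | 420 and 21 | 399 (420 = 21·20, 399 = 21·19), every Z-linear combination of 420 and 399 is divisible by 21, so (420, 399) ⊆ (21). Therefore (420, 399) = (21), d = 21.

Final answer: (420, 399) = (21); d = 21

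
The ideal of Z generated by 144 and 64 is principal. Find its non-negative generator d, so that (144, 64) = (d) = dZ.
(144, 64) = (16); d = 16

In the PID Z, (a, b) is generated by gcd(a, b). Compute gcd(144, 64) with the extended Euclidean algorithm, tracking rows (r, s, t) with s·144 + t·64 = r:
  row A: (144, 1, 0)   [1·144 + 0·64 = 144]
  row B: (64, 0, 1)   [0·144 + 1·64 = 64]
  144 = 2·64 + 16   → row C = row A − 2·row B = (16, 1, −2)   [check: 1·144 − 2·64 = 16]
  64 = 4·16 + 0   → remainder 0, stop. gcd = 16 (last nonzero row C).
So gcd(144, 64) = 16, with Bézout identity 1·144 − 2·64 = 16. Containment (⊇): the Bézout identity exhibits 16 as an element of (144, 64), giving (16) ⊆ (144, 64). Containment (⊆): since 16 | 144 and 16 | 64 (144 = 16·9, 64 = 16·4), every Z-linear combination of 144 and 64 is divisible by 16, so (144, 64) ⊆ (16). Therefore (144, 64) = (16), d = 16.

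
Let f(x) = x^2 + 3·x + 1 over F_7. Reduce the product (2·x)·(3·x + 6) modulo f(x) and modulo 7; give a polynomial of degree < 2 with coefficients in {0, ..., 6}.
a · b ≡ x + 1 (mod f(x))

Multiply as integer polynomials: a · b = 6·x^2 + 12·x. Reducing coefficients mod 7: a · b ≡ 6·x^2 + 5·x. Now divide by f(x) = x^2 + 3·x + 1 in F_7[x], eliminating the leading term at each step:
  leading term 6·x^2: subtract (6)·f(x) = 6·x^2 + 4·x + 6, leaving x + 1 (coefficients mod 7)
The degree is now < 2, so this is the remainder. Hence a · b ≡ x + 1 in F_7[x]/(f).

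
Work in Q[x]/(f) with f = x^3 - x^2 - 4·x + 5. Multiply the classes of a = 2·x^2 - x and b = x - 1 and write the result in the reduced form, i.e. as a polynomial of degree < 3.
a · b ≡ -x^2 + 9·x - 10 (mod f(x))

First multiply in Q[x] without reducing: a · b = 2·x^3 - 3·x^2 + x. Now divide by f(x) = x^3 - x^2 - 4·x + 5, eliminating the leading term at each step:
  leading term 2·x^3: subtract (2)·f(x) = 2·x^3 - 2·x^2 - 8·x + 10, leaving -x^2 + 9·x - 10
The degree is now < 3, so this is the remainder. Hence a · b ≡ -x^2 + 9·x - 10 in Q[x]/(f).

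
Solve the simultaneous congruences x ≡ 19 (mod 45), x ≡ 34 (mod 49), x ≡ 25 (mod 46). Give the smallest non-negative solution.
The moduli 45, 49, 46 are pairwise coprime, so by the CRT there is a unique solution mod 45·49·46 = 101430.
Solve by successive substitution. Start with x ≡ 19 (mod 45).
  Combine with x ≡ 34 (mod 49): write x = 19 + 45·t and require 19 + 45·t ≡ 34 (mod 49), i.e. 45·t ≡ 34 − 19 ≡ 15 (mod 49). Since 45^(−1) ≡ 12 (mod 49), t ≡ 12·15 ≡ 33 (mod 49). So x ≡ 19 + 45·33 = 1504 (mod 2205).
  Combine with x ≡ 25 (mod 46): write x = 1504 + 2205·t and require 1504 + 2205·t ≡ 25 (mod 46), i.e. 2205·t ≡ 25 − 1504 ≡ 39 (mod 46). Since 2205^(−1) ≡ 15 (mod 46) (2205 ≡ 43 (mod 46)), t ≡ 15·39 ≡ 33 (mod 46). So x ≡ 1504 + 2205·33 = 74269 (mod 101430).
Unique solution in [0, 101430): x = 74269.

Final answer: x ≡ 74269 (mod 101430); the representative in [0, 101430) is 74269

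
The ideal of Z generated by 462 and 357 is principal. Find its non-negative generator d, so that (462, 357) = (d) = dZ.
In the PID Z, (a, b) is generated by gcd(a, b). Compute gcd(462, 357) with the extended Euclidean algorithm, tracking rows (r, s, t) with s·462 + t·357 = r:
  row A: (462, 1, 0)   [1·462 + 0·357 = 462]
  row B: (357, 0, 1)   [0·462 + 1·357 = 357]
  462 = 1·357 + 105   → row C = row A − 1·row B = (105, 1, −1)   [check: 1·462 − 1·357 = 105]
  357 = 3·105 + 42   → row D = row B − 3·row C = (42, −3, 4)   [check: −3·462 + 4·357 = 42]
  105 = 2·42 + 21   → row E = row C − 2·row D = (21, 7, −9)   [check: 7·462 − 9·357 = 21]
  42 = 2·21 + 0   → remainder 0, stop. gcd = 21 (last nonzero row E).
So gcd(462, 357) = 21, with Bézout identity 7·462 − 9·357 = 21. Containment (⊇): the Bézout identity exhibits 21 as an element of (462, 357), giving (21) ⊆ (462, 357). Containment (⊆): since 21 | 462 and 21 | 357 (462 = 21·22, 357 = 21·17), every Z-linear combination of 462 and 357 is divisible by 21, so (462, 357) ⊆ (21). Therefore (462, 357) = (21), d = 21.

Final answer: (462, 357) = (21); d = 21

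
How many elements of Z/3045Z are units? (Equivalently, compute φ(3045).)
An element a ∈ Z/3045Z is a unit iff gcd(a, 3045) = 1, so the number of units is φ(3045). φ is multiplicative, with φ(p^e) = p^e − p^(e−1). Factorise 3045 = 3 · 5 · 7 · 29. Then
  φ(3045) = (3 − 1) · (5 − 1) · (7 − 1) · (29 − 1) = 2 · 4 · 6 · 28 = 1344.

Final answer: Z/3045Z has φ(3045) = 1344 units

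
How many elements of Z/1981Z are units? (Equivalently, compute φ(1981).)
Z/1981Z has φ(1981) = 1692 units

An element a ∈ Z/1981Z is a unit iff gcd(a, 1981) = 1, so the number of units is φ(1981). φ is multiplicative, with φ(p^e) = p^e − p^(e−1). Factorise 1981 = 7 · 283. Then
  φ(1981) = (7 − 1) · (283 − 1) = 6 · 282 = 1692.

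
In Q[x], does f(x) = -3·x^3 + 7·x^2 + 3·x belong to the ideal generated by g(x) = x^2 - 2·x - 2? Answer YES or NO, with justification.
NO

In Q[x] the ideal (g) consists of all multiples of g, so f ∈ (g) iff g | f, i.e. iff the remainder of f on division by g is 0. Divide f by g (g is monic, so eliminate the leading term of the running remainder at each step):
  leading term -3·x^3: subtract (-3·x)·g(x) = -3·x^3 + 6·x^2 + 6·x, leaving x^2 - 3·x
  leading term x^2: subtract (1)·g(x) = x^2 - 2·x - 2, leaving 2 - x
The remainder r(x) = 2 - x ≠ 0 (and deg r < deg g), so g ∤ f, i.e. f ∉ (g).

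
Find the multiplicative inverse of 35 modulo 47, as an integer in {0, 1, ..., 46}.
Apply the extended Euclidean algorithm to (47, 35), tracking rows (r, s, t) with s·47 + t·35 = r. Each division r_prev = q·r_cur + r_new produces the new row as (previous row) − q·(current row):
  row A: (47, 1, 0)   [1·47 + 0·35 = 47]
  row B: (35, 0, 1)   [0·47 + 1·35 = 35]
  47 = 1·35 + 12   → row C = row A − 1·row B = (12, 1, −1)   [check: 1·47 − 1·35 = 12]
  35 = 2·12 + 11   → row D = row B − 2·row C = (11, −2, 3)   [check: −2·47 + 3·35 = 11]
  12 = 1·11 + 1   → row E = row C − 1·row D = (1, 3, −4)   [check: 3·47 − 4·35 = 1]
  11 = 11·1 + 0   → remainder 0, stop. gcd = 1 (last nonzero row E).
The gcd is 1, so 35 is invertible mod 47. The last nonzero row gives 3·47 − 4·35 = 1, so t = −4. So 35^(−1) ≡ −4 ≡ 43 (mod 47). Verify: 35 · 43 = 1505 ≡ 1 (mod 47). ✓

Final answer: 35^(−1) ≡ 43 (mod 47)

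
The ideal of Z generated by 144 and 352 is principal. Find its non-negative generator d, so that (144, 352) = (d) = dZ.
(144, 352) = (16); d = 16

In the PID Z, (a, b) is generated by gcd(a, b). Compute gcd(352, 144) with the extended Euclidean algorithm, tracking rows (r, s, t) with s·352 + t·144 = r:
  row A: (352, 1, 0)   [1·352 + 0·144 = 352]
  row B: (144, 0, 1)   [0·352 + 1·144 = 144]
  352 = 2·144 + 64   → row C = row A − 2·row B = (64, 1, −2)   [check: 1·352 − 2·144 = 64]
  144 = 2·64 + 16   → row D = row B − 2·row C = (16, −2, 5)   [check: −2·352 + 5·144 = 16]
  64 = 4·16 + 0   → remainder 0, stop. gcd = 16 (last nonzero row D).
So gcd(144, 352) = 16, with Bézout identity −2·352 + 5·144 = 16. Containment (⊇): the Bézout identity exhibits 16 as an element of (144, 352), giving (16) ⊆ (144, 352). Containment (⊆): since 16 | 144 and 16 | 352 (144 = 16·9, 352 = 16·22), every Z-linear combination of 144 and 352 is divisible by 16, so (144, 352) ⊆ (16). Therefore (144, 352) = (16), d = 16.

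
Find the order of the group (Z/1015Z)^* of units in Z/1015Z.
(Z/1015Z)^* consists of the classes a with gcd(a, 1015) = 1, so its order is φ(1015). φ is multiplicative, with φ(p^e) = p^e − p^(e−1). Factorise 1015 = 5 · 7 · 29. Then
  φ(1015) = (5 − 1) · (7 − 1) · (29 − 1) = 4 · 6 · 28 = 672.
Thus |(Z/1015Z)^*| = 672.

Final answer: |(Z/1015Z)^*| = 672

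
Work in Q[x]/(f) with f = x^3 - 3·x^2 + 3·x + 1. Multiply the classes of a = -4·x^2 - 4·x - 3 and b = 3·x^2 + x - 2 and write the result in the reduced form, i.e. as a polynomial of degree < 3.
a · b ≡ -125·x^2 + 173·x + 58 (mod f(x))

First multiply in Q[x] without reducing: a · b = -12·x^4 - 16·x^3 - 5·x^2 + 5·x + 6. Now divide by f(x) = x^3 - 3·x^2 + 3·x + 1, eliminating the leading term at each step:
  leading term -12·x^4: subtract (-12·x)·f(x) = -12·x^4 + 36·x^3 - 36·x^2 - 12·x, leaving -52·x^3 + 31·x^2 + 17·x + 6
  leading term -52·x^3: subtract (-52)·f(x) = -52·x^3 + 156·x^2 - 156·x - 52, leaving -125·x^2 + 173·x + 58
The degree is now < 3, so this is the remainder. Hence a · b ≡ -125·x^2 + 173·x + 58 in Q[x]/(f).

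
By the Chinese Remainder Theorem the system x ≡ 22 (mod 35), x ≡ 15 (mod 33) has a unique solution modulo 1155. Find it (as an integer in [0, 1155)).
The moduli 35, 33 are pairwise coprime, so by the CRT there is a unique solution mod 35·33 = 1155.
Solve by successive substitution. Start with x ≡ 22 (mod 35).
  Combine with x ≡ 15 (mod 33): write x = 22 + 35·t and require 22 + 35·t ≡ 15 (mod 33), i.e. 35·t ≡ 15 − 22 ≡ 26 (mod 33). Since 35^(−1) ≡ 17 (mod 33) (35 ≡ 2 (mod 33)), t ≡ 17·26 ≡ 13 (mod 33). So x ≡ 22 + 35·13 = 477 (mod 1155).
Unique solution in [0, 1155): x = 477.

Final answer: x ≡ 477 (mod 1155); the representative in [0, 1155) is 477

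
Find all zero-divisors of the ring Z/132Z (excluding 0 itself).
nonzero zero-divisors of Z/132Z = {2, 3, 4, 6, 8, 9, 10, 11, 12, 14, 15, 16, 18, 20, 21, 22, 24, 26, 27, 28, 30, 32, 33, 34, 36, 38, 39, 40, 42, 44, 45, 46, 48, 50, 51, 52, 54, 55, 56, 57, 58, 60, 62, 63, 64, 66, 68, 69, 70, 72, 74, 75, 76, 77, 78, 80, 81, 82, 84, 86, 87, 88, 90, 92, 93, 94, 96, 98, 99, 100, 102, 104, 105, 106, 108, 110, 111, 112, 114, 116, 117, 118, 120, 121, 122, 123, 124, 126, 128, 129, 130}

An element a ∈ Z/132Z (with a ≠ 0) is a zero-divisor iff gcd(a, 132) > 1 (because a is a unit precisely when gcd(a, n) = 1, and in Z/nZ every nonzero, non-unit element is a zero-divisor). Scan a = 1, ..., 131 and keep those with gcd(a, 132) > 1:
  gcd(2, 132) = 2, gcd(3, 132) = 3, gcd(4, 132) = 4, gcd(6, 132) = 6, gcd(8, 132) = 4, gcd(9, 132) = 3, gcd(10, 132) = 2, gcd(11, 132) = 11, gcd(12, 132) = 12, gcd(14, 132) = 2, gcd(15, 132) = 3, gcd(16, 132) = 4, gcd(18, 132) = 6, gcd(20, 132) = 4, gcd(21, 132) = 3, gcd(22, 132) = 22, gcd(24, 132) = 12, gcd(26, 132) = 2, gcd(27, 132) = 3, gcd(28, 132) = 4, gcd(30, 132) = 6, gcd(32, 132) = 4, gcd(33, 132) = 33, gcd(34, 132) = 2, gcd(36, 132) = 12, gcd(38, 132) = 2, gcd(39, 132) = 3, gcd(40, 132) = 4, gcd(42, 132) = 6, gcd(44, 132) = 44, gcd(45, 132) = 3, gcd(46, 132) = 2, gcd(48, 132) = 12, gcd(50, 132) = 2, gcd(51, 132) = 3, gcd(52, 132) = 4, gcd(54, 132) = 6, gcd(55, 132) = 11, gcd(56, 132) = 4, gcd(57, 132) = 3, gcd(58, 132) = 2, gcd(60, 132) = 12, gcd(62, 132) = 2, gcd(63, 132) = 3, gcd(64, 132) = 4, gcd(66, 132) = 66, gcd(68, 132) = 4, gcd(69, 132) = 3, gcd(70, 132) = 2, gcd(72, 132) = 12, gcd(74, 132) = 2, gcd(75, 132) = 3, gcd(76, 132) = 4, gcd(77, 132) = 11, gcd(78, 132) = 6, gcd(80, 132) = 4, gcd(81, 132) = 3, gcd(82, 132) = 2, gcd(84, 132) = 12, gcd(86, 132) = 2, gcd(87, 132) = 3, gcd(88, 132) = 44, gcd(90, 132) = 6, gcd(92, 132) = 4, gcd(93, 132) = 3, gcd(94, 132) = 2, gcd(96, 132) = 12, gcd(98, 132) = 2, gcd(99, 132) = 33, gcd(100, 132) = 4, gcd(102, 132) = 6, gcd(104, 132) = 4, gcd(105, 132) = 3, gcd(106, 132) = 2, gcd(108, 132) = 12, gcd(110, 132) = 22, gcd(111, 132) = 3, gcd(112, 132) = 4, gcd(114, 132) = 6, gcd(116, 132) = 4, gcd(117, 132) = 3, gcd(118, 132) = 2, gcd(120, 132) = 12, gcd(121, 132) = 11, gcd(122, 132) = 2, gcd(123, 132) = 3, gcd(124, 132) = 4, gcd(126, 132) = 6, gcd(128, 132) = 4, gcd(129, 132) = 3, gcd(130, 132) = 2.
All other a ∈ {1, ..., 131} have gcd(a, 132) = 1 and are units. So the nonzero zero-divisors are exactly the 91 values of a appearing in this scan.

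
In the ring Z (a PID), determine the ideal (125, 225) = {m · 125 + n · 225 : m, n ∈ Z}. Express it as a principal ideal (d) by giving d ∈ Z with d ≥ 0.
In the PID Z, (a, b) is generated by gcd(a, b). Compute gcd(225, 125) with the extended Euclidean algorithm, tracking rows (r, s, t) with s·225 + t·125 = r:
  row A: (225, 1, 0)   [1·225 + 0·125 = 225]
  row B: (125, 0, 1)   [0·225 + 1·125 = 125]
  225 = 1·125 + 100   → row C = row A − 1·row B = (100, 1, −1)   [check: 1·225 − 1·125 = 100]
  125 = 1·100 + 25   → row D = row B − 1·row C = (25, −1, 2)   [check: −1·225 + 2·125 = 25]
  100 = 4·25 + 0   → remainder 0, stop. gcd = 25 (last nonzero row D).
So gcd(125, 225) = 25, with Bézout identity −1·225 + 2·125 = 25. Containment (⊇): the Bézout identity exhibits 25 as an element of (125, 225), giving (25) ⊆ (125, 225). Containment (⊆): since 25 | 125 and 25 | 225 (125 = 25·5, 225 = 25·9), every Z-linear combination of 125 and 225 is divisible by 25, so (125, 225) ⊆ (25). Therefore (125, 225) = (25), d = 25.

Final answer: (125, 225) = (25); d = 25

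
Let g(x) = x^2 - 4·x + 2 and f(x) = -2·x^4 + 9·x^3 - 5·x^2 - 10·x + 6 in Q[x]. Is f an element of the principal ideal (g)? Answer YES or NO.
YES

In Q[x] the ideal (g) consists of all multiples of g, so f ∈ (g) iff g | f, i.e. iff the remainder of f on division by g is 0. Divide f by g (g is monic, so eliminate the leading term of the running remainder at each step):
  leading term -2·x^4: subtract (-2·x^2)·g(x) = -2·x^4 + 8·x^3 - 4·x^2, leaving x^3 - x^2 - 10·x + 6
  leading term x^3: subtract (x)·g(x) = x^3 - 4·x^2 + 2·x, leaving 3·x^2 - 12·x + 6
  leading term 3·x^2: subtract (3)·g(x) = 3·x^2 - 12·x + 6, leaving 0
The remainder is 0, so f(x) = g(x) · h(x) with h(x) = -2·x^2 + x + 3. Hence g | f, i.e. f ∈ (g).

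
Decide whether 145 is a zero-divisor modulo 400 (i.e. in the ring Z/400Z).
YES

gcd(145, 400) = 5 > 1, so 145 is not a unit in Z/400Z. In Z/nZ every nonzero non-unit is a zero-divisor: explicitly, take b = 400/gcd = 80 ≠ 0 (mod 400); then 145·80 = 11600 = 29·400, i.e. 145·80 ≡ 0 (mod 400). So 145 is a zero-divisor.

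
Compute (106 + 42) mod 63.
Reduce the summands first: 106 ≡ 43 (mod 63), so 106 + 42 ≡ 43 + 42 (mod 63). 43 + 42 = 85; 85 = 1·63 + 22, so (106 + 42) mod 63 = 22.

Final answer: 22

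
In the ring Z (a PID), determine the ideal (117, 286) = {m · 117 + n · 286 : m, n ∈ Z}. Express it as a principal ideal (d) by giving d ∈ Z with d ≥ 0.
In the PID Z, (a, b) is generated by gcd(a, b). Compute gcd(286, 117) with the extended Euclidean algorithm, tracking rows (r, s, t) with s·286 + t·117 = r:
  row A: (286, 1, 0)   [1·286 + 0·117 = 286]
  row B: (117, 0, 1)   [0·286 + 1·117 = 117]
  286 = 2·117 + 52   → row C = row A − 2·row B = (52, 1, −2)   [check: 1·286 − 2·117 = 52]
  117 = 2·52 + 13   → row D = row B − 2·row C = (13, −2, 5)   [check: −2·286 + 5·117 = 13]
  52 = 4·13 + 0   → remainder 0, stop. gcd = 13 (last nonzero row D).
So gcd(117, 286) = 13, with Bézout identity −2·286 + 5·117 = 13. Containment (⊇): the Bézout identity exhibits 13 as an element of (117, 286), giving (13) ⊆ (117, 286). Containment (⊆): since 13 | 117 and 13 | 286 (117 = 13·9, 286 = 13·22), every Z-linear combination of 117 and 286 is divisible by 13, so (117, 286) ⊆ (13). Therefore (117, 286) = (13), d = 13.

Final answer: (117, 286) = (13); d = 13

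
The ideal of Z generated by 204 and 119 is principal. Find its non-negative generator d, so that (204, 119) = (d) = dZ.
In the PID Z, (a, b) is generated by gcd(a, b). Compute gcd(204, 119) with the extended Euclidean algorithm, tracking rows (r, s, t) with s·204 + t·119 = r:
  row A: (204, 1, 0)   [1·204 + 0·119 = 204]
  row B: (119, 0, 1)   [0·204 + 1·119 = 119]
  204 = 1·119 + 85   → row C = row A − 1·row B = (85, 1, −1)   [check: 1·204 − 1·119 = 85]
  119 = 1·85 + 34   → row D = row B − 1·row C = (34, −1, 2)   [check: −1·204 + 2·119 = 34]
  85 = 2·34 + 17   → row E = row C − 2·row D = (17, 3, −5)   [check: 3·204 − 5·119 = 17]
  34 = 2·17 + 0   → remainder 0, stop. gcd = 17 (last nonzero row E).
So gcd(204, 119) = 17, with Bézout identity 3·204 − 5·119 = 17. Containment (⊇): the Bézout identity exhibits 17 as an element of (204, 119), giving (17) ⊆ (204, 119). Containment (⊆): since 17 | 204 and 17 | 119 (204 = 17·12, 119 = 17·7), every Z-linear combination of 204 and 119 is divisible by 17, so (204, 119) ⊆ (17). Therefore (204, 119) = (17), d = 17.

Final answer: (204, 119) = (17); d = 17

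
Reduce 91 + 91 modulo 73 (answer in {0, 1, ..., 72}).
36

Reduce the summands first: 91 ≡ 18, 91 ≡ 18 (mod 73), so 91 + 91 ≡ 18 + 18 (mod 73). 18 + 18 = 36; 36 = 0·73 + 36, so (91 + 91) mod 73 = 36.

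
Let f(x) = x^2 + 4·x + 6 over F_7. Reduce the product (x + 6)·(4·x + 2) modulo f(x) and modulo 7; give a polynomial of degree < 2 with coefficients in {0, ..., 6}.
a · b ≡ 3·x + 2 (mod f(x))

Multiply as integer polynomials: a · b = 4·x^2 + 26·x + 12. Reducing coefficients mod 7: a · b ≡ 4·x^2 + 5·x + 5. Now divide by f(x) = x^2 + 4·x + 6 in F_7[x], eliminating the leading term at each step:
  leading term 4·x^2: subtract (4)·f(x) = 4·x^2 + 2·x + 3, leaving 3·x + 2 (coefficients mod 7)
The degree is now < 2, so this is the remainder. Hence a · b ≡ 3·x + 2 in F_7[x]/(f).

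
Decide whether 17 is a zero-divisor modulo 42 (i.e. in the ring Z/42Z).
gcd(17, 42) = 1, so 17 is a unit in Z/42Z (it has a multiplicative inverse). A unit cannot be a zero-divisor: if 17·b ≡ 0 then multiplying both sides by 17^(−1) gives b ≡ 0. So 17 is not a zero-divisor.

Final answer: NO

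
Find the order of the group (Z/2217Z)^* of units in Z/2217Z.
(Z/2217Z)^* consists of the classes a with gcd(a, 2217) = 1, so its order is φ(2217). φ is multiplicative, with φ(p^e) = p^e − p^(e−1). Factorise 2217 = 3 · 739. Then
  φ(2217) = (3 − 1) · (739 − 1) = 2 · 738 = 1476.
Thus |(Z/2217Z)^*| = 1476.

Final answer: |(Z/2217Z)^*| = 1476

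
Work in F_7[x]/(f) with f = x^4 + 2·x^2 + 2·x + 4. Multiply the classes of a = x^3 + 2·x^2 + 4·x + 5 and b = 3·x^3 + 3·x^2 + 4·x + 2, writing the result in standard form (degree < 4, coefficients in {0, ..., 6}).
Multiply as integer polynomials: a · b = 3·x^6 + 9·x^5 + 22·x^4 + 37·x^3 + 35·x^2 + 28·x + 10. Reducing coefficients mod 7: a · b ≡ 3·x^6 + 2·x^5 + x^4 + 2·x^3 + 3. Now divide by f(x) = x^4 + 2·x^2 + 2·x + 4 in F_7[x], eliminating the leading term at each step:
  leading term 3·x^6: subtract (3·x^2)·f(x) = 3·x^6 + 6·x^4 + 6·x^3 + 5·x^2, leaving 2·x^5 + 2·x^4 + 3·x^3 + 2·x^2 + 3 (coefficients mod 7)
  leading term 2·x^5: subtract (2·x)·f(x) = 2·x^5 + 4·x^3 + 4·x^2 + x, leaving 2·x^4 + 6·x^3 + 5·x^2 + 6·x + 3 (coefficients mod 7)
  leading term 2·x^4: subtract (2)·f(x) = 2·x^4 + 4·x^2 + 4·x + 1, leaving 6·x^3 + x^2 + 2·x + 2 (coefficients mod 7)
The degree is now < 4, so this is the remainder. Hence a · b ≡ 6·x^3 + x^2 + 2·x + 2 in F_7[x]/(f).

Final answer: a · b ≡ 6·x^3 + x^2 + 2·x + 2 (mod f(x))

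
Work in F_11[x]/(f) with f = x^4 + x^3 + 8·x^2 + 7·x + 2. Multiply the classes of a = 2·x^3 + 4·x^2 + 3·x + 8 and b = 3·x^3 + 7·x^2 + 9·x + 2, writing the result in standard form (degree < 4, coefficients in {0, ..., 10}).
Multiply as integer polynomials: a · b = 6·x^6 + 26·x^5 + 55·x^4 + 85·x^3 + 91·x^2 + 78·x + 16. Reducing coefficients mod 11: a · b ≡ 6·x^6 + 4·x^5 + 8·x^3 + 3·x^2 + x + 5. Now divide by f(x) = x^4 + x^3 + 8·x^2 + 7·x + 2 in F_11[x], eliminating the leading term at each step:
  leading term 6·x^6: subtract (6·x^2)·f(x) = 6·x^6 + 6·x^5 + 4·x^4 + 9·x^3 + x^2, leaving 9·x^5 + 7·x^4 + 10·x^3 + 2·x^2 + x + 5 (coefficients mod 11)
  leading term 9·x^5: subtract (9·x)·f(x) = 9·x^5 + 9·x^4 + 6·x^3 + 8·x^2 + 7·x, leaving 9·x^4 + 4·x^3 + 5·x^2 + 5·x + 5 (coefficients mod 11)
  leading term 9·x^4: subtract (9)·f(x) = 9·x^4 + 9·x^3 + 6·x^2 + 8·x + 7, leaving 6·x^3 + 10·x^2 + 8·x + 9 (coefficients mod 11)
The degree is now < 4, so this is the remainder. Hence a · b ≡ 6·x^3 + 10·x^2 + 8·x + 9 in F_11[x]/(f).

Final answer: a · b ≡ 6·x^3 + 10·x^2 + 8·x + 9 (mod f(x))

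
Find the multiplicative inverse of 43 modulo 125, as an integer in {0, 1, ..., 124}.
Apply the extended Euclidean algorithm to (125, 43), tracking rows (r, s, t) with s·125 + t·43 = r. Each division r_prev = q·r_cur + r_new produces the new row as (previous row) − q·(current row):
  row A: (125, 1, 0)   [1·125 + 0·43 = 125]
  row B: (43, 0, 1)   [0·125 + 1·43 = 43]
  125 = 2·43 + 39   → row C = row A − 2·row B = (39, 1, −2)   [check: 1·125 − 2·43 = 39]
  43 = 1·39 + 4   → row D = row B − 1·row C = (4, −1, 3)   [check: −1·125 + 3·43 = 4]
  39 = 9·4 + 3   → row E = row C − 9·row D = (3, 10, −29)   [check: 10·125 − 29·43 = 3]
  4 = 1·3 + 1   → row F = row D − 1·row E = (1, −11, 32)   [check: −11·125 + 32·43 = 1]
  3 = 3·1 + 0   → remainder 0, stop. gcd = 1 (last nonzero row F).
The gcd is 1, so 43 is invertible mod 125. The last nonzero row gives −11·125 + 32·43 = 1, so t = 32. So 43^(−1) ≡ 32 (mod 125). Verify: 43 · 32 = 1376 ≡ 1 (mod 125). ✓

Final answer: 43^(−1) ≡ 32 (mod 125)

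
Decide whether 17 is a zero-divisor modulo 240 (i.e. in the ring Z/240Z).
gcd(17, 240) = 1, so 17 is a unit in Z/240Z (it has a multiplicative inverse). A unit cannot be a zero-divisor: if 17·b ≡ 0 then multiplying both sides by 17^(−1) gives b ≡ 0. So 17 is not a zero-divisor.

Final answer: NO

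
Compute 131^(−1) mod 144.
Apply the extended Euclidean algorithm to (144, 131), tracking rows (r, s, t) with s·144 + t·131 = r. Each division r_prev = q·r_cur + r_new produces the new row as (previous row) − q·(current row):
  row A: (144, 1, 0)   [1·144 + 0·131 = 144]
  row B: (131, 0, 1)   [0·144 + 1·131 = 131]
  144 = 1·131 + 13   → row C = row A − 1·row B = (13, 1, −1)   [check: 1·144 − 1·131 = 13]
  131 = 10·13 + 1   → row D = row B − 10·row C = (1, −10, 11)   [check: −10·144 + 11·131 = 1]
  13 = 13·1 + 0   → remainder 0, stop. gcd = 1 (last nonzero row D).
The gcd is 1, so 131 is invertible mod 144. The last nonzero row gives −10·144 + 11·131 = 1, so t = 11. So 131^(−1) ≡ 11 (mod 144). Verify: 131 · 11 = 1441 ≡ 1 (mod 144). ✓

Final answer: 131^(−1) ≡ 11 (mod 144)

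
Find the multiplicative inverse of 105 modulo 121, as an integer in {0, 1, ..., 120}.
105^(−1) ≡ 68 (mod 121)

Apply the extended Euclidean algorithm to (121, 105), tracking rows (r, s, t) with s·121 + t·105 = r. Each division r_prev = q·r_cur + r_new produces the new row as (previous row) − q·(current row):
  row A: (121, 1, 0)   [1·121 + 0·105 = 121]
  row B: (105, 0, 1)   [0·121 + 1·105 = 105]
  121 = 1·105 + 16   → row C = row A − 1·row B = (16, 1, −1)   [check: 1·121 − 1·105 = 16]
  105 = 6·16 + 9   → row D = row B − 6·row C = (9, −6, 7)   [check: −6·121 + 7·105 = 9]
  16 = 1·9 + 7   → row E = row C − 1·row D = (7, 7, −8)   [check: 7·121 − 8·105 = 7]
  9 = 1·7 + 2   → row F = row D − 1·row E = (2, −13, 15)   [check: −13·121 + 15·105 = 2]
  7 = 3·2 + 1   → row G = row E − 3·row F = (1, 46, −53)   [check: 46·121 − 53·105 = 1]
  2 = 2·1 + 0   → remainder 0, stop. gcd = 1 (last nonzero row G).
The gcd is 1, so 105 is invertible mod 121. The last nonzero row gives 46·121 − 53·105 = 1, so t = −53. So 105^(−1) ≡ −53 ≡ 68 (mod 121). Verify: 105 · 68 = 7140 ≡ 1 (mod 121). ✓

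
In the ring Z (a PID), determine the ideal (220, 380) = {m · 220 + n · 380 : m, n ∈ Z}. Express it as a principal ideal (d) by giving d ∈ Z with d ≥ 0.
In the PID Z, (a, b) is generated by gcd(a, b). Compute gcd(380, 220) with the extended Euclidean algorithm, tracking rows (r, s, t) with s·380 + t·220 = r:
  row A: (380, 1, 0)   [1·380 + 0·220 = 380]
  row B: (220, 0, 1)   [0·380 + 1·220 = 220]
  380 = 1·220 + 160   → row C = row A − 1·row B = (160, 1, −1)   [check: 1·380 − 1·220 = 160]
  220 = 1·160 + 60   → row D = row B − 1·row C = (60, −1, 2)   [check: −1·380 + 2·220 = 60]
  160 = 2·60 + 40   → row E = row C − 2·row D = (40, 3, −5)   [check: 3·380 − 5·220 = 40]
  60 = 1·40 + 20   → row F = row D − 1·row E = (20, −4, 7)   [check: −4·380 + 7·220 = 20]
  40 = 2·20 + 0   → remainder 0, stop. gcd = 20 (last nonzero row F).
So gcd(220, 380) = 20, with Bézout identity −4·380 + 7·220 = 20. Containment (⊇): the Bézout identity exhibits 20 as an element of (220, 380), giving (20) ⊆ (220, 380). Containment (⊆): since 20 | 220 and 20 | 380 (220 = 20·11, 380 = 20·19), every Z-linear combination of 220 and 380 is divisible by 20, so (220, 380) ⊆ (20). Therefore (220, 380) = (20), d = 20.

Final answer: (220, 380) = (20); d = 20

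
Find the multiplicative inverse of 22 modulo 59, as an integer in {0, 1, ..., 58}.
Apply the extended Euclidean algorithm to (59, 22), tracking rows (r, s, t) with s·59 + t·22 = r. Each division r_prev = q·r_cur + r_new produces the new row as (previous row) − q·(current row):
  row A: (59, 1, 0)   [1·59 + 0·22 = 59]
  row B: (22, 0, 1)   [0·59 + 1·22 = 22]
  59 = 2·22 + 15   → row C = row A − 2·row B = (15, 1, −2)   [check: 1·59 − 2·22 = 15]
  22 = 1·15 + 7   → row D = row B − 1·row C = (7, −1, 3)   [check: −1·59 + 3·22 = 7]
  15 = 2·7 + 1   → row E = row C − 2·row D = (1, 3, −8)   [check: 3·59 − 8·22 = 1]
  7 = 7·1 + 0   → remainder 0, stop. gcd = 1 (last nonzero row E).
The gcd is 1, so 22 is invertible mod 59. The last nonzero row gives 3·59 − 8·22 = 1, so t = −8. So 22^(−1) ≡ −8 ≡ 51 (mod 59). Verify: 22 · 51 = 1122 ≡ 1 (mod 59). ✓

Final answer: 22^(−1) ≡ 51 (mod 59)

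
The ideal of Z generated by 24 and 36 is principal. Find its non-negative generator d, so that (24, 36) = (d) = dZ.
(24, 36) = (12); d = 12

In the PID Z, (a, b) is generated by gcd(a, b). Compute gcd(36, 24) with the extended Euclidean algorithm, tracking rows (r, s, t) with s·36 + t·24 = r:
  row A: (36, 1, 0)   [1·36 + 0·24 = 36]
  row B: (24, 0, 1)   [0·36 + 1·24 = 24]
  36 = 1·24 + 12   → row C = row A − 1·row B = (12, 1, −1)   [check: 1·36 − 1·24 = 12]
  24 = 2·12 + 0   → remainder 0, stop. gcd = 12 (last nonzero row C).
So gcd(24, 36) = 12, with Bézout identity 1·36 − 1·24 = 12. Containment (⊇): the Bézout identity exhibits 12 as an element of (24, 36), giving (12) ⊆ (24, 36). Containment (⊆): since 12 | 24 and 12 | 36 (24 = 12·2, 36 = 12·3), every Z-linear combination of 24 and 36 is divisible by 12, so (24, 36) ⊆ (12). Therefore (24, 36) = (12), d = 12.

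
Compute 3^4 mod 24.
9

Use repeated squaring. Binary(4) = 100. Walk through the bits of the exponent 4 left-to-right: at each bit after the leading one, square the running value, then multiply by 3 if the bit is 1 (always reducing mod 24):
  bit 1 = 1 (leading): start with 3.
  bit 2 = 0: square 3^2 = 9 (mod 24).
  bit 3 = 0: square 9^2 = 81 ≡ 9 (mod 24).
Final value: 3^4 ≡ 9 (mod 24).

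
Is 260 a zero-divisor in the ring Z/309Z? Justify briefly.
NO

gcd(260, 309) = 1, so 260 is a unit in Z/309Z (it has a multiplicative inverse). A unit cannot be a zero-divisor: if 260·b ≡ 0 then multiplying both sides by 260^(−1) gives b ≡ 0. So 260 is not a zero-divisor.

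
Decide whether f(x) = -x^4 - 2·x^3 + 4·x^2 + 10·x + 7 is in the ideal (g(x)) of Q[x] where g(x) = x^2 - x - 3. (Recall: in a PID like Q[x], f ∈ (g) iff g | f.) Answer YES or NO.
NO

In Q[x] the ideal (g) consists of all multiples of g, so f ∈ (g) iff g | f, i.e. iff the remainder of f on division by g is 0. Divide f by g (g is monic, so eliminate the leading term of the running remainder at each step):
  leading term -x^4: subtract (-x^2)·g(x) = -x^4 + x^3 + 3·x^2, leaving -3·x^3 + x^2 + 10·x + 7
  leading term -3·x^3: subtract (-3·x)·g(x) = -3·x^3 + 3·x^2 + 9·x, leaving -2·x^2 + x + 7
  leading term -2·x^2: subtract (-2)·g(x) = -2·x^2 + 2·x + 6, leaving 1 - x
The remainder r(x) = 1 - x ≠ 0 (and deg r < deg g), so g ∤ f, i.e. f ∉ (g).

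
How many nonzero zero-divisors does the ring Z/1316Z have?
Z/1316Z has 763 nonzero zero-divisors

In Z/1316Z each nonzero element is either a unit (gcd with 1316 is 1) or a zero-divisor (gcd > 1). The number of units is φ(1316): factorise 1316 = 2^2 · 7 · 47, so φ(1316) = (2^2 − 2^1) · (7 − 1) · (47 − 1) = 2 · 6 · 46 = 552. The nonzero elements number 1316 − 1 = 1315. Hence the nonzero zero-divisors number 1315 − 552 = 763.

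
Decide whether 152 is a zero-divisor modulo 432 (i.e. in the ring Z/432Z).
YES

gcd(152, 432) = 8 > 1, so 152 is not a unit in Z/432Z. In Z/nZ every nonzero non-unit is a zero-divisor: explicitly, take b = 432/gcd = 54 ≠ 0 (mod 432); then 152·54 = 8208 = 19·432, i.e. 152·54 ≡ 0 (mod 432). So 152 is a zero-divisor.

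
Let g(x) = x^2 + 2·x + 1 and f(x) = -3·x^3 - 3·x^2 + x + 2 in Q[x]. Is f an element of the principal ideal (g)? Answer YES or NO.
In Q[x] the ideal (g) consists of all multiples of g, so f ∈ (g) iff g | f, i.e. iff the remainder of f on division by g is 0. Divide f by g (g is monic, so eliminate the leading term of the running remainder at each step):
  leading term -3·x^3: subtract (-3·x)·g(x) = -3·x^3 - 6·x^2 - 3·x, leaving 3·x^2 + 4·x + 2
  leading term 3·x^2: subtract (3)·g(x) = 3·x^2 + 6·x + 3, leaving -2·x - 1
The remainder r(x) = -2·x - 1 ≠ 0 (and deg r < deg g), so g ∤ f, i.e. f ∉ (g).

Final answer: NO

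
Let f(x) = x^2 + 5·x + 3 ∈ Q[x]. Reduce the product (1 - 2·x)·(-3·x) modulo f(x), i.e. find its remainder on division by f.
First multiply in Q[x] without reducing: a · b = 6·x^2 - 3·x. Now divide by f(x) = x^2 + 5·x + 3, eliminating the leading term at each step:
  leading term 6·x^2: subtract (6)·f(x) = 6·x^2 + 30·x + 18, leaving -33·x - 18
The degree is now < 2, so this is the remainder. Hence a · b ≡ -33·x - 18 in Q[x]/(f).

Final answer: a · b ≡ -33·x - 18 (mod f(x))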